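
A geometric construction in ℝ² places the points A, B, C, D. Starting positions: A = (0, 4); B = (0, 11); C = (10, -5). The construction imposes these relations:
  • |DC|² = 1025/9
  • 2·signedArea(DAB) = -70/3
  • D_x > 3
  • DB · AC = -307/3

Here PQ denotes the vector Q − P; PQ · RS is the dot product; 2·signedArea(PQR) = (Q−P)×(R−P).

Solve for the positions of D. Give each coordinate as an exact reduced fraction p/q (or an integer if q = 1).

1. D_x = 10/3  [2·signedArea(DAB) = -70/3 ∩ DB · AC = -307/3]
2. D_y = 10/3  [2·signedArea(DAB) = -70/3 ∩ DB · AC = -307/3]
   → D = (10/3, 10/3)

D = (10/3, 10/3)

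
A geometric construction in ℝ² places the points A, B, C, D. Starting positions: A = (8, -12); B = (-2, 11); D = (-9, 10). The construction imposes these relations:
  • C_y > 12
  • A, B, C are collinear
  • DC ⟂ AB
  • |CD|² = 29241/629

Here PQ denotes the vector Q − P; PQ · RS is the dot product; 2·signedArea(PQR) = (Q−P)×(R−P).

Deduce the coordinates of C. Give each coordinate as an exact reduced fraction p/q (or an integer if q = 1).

C = (-1728/629, 8000/629)

1. C_x = -1728/629  [A, B, C are collinear ∩ DC ⟂ AB]
2. C_y = 8000/629  [A, B, C are collinear ∩ DC ⟂ AB]
   → C = (-1728/629, 8000/629)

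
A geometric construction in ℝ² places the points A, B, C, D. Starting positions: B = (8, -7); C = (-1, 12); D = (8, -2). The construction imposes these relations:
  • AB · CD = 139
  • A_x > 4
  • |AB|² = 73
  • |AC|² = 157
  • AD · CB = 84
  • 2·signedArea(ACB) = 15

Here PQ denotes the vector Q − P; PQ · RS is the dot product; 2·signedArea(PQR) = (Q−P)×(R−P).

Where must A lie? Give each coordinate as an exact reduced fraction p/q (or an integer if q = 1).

A = (5, 1)

1. A_x = 5  [AD · CB = 84 ∩ 2·signedArea(ACB) = 15]
2. A_y = 1  [AD · CB = 84 ∩ 2·signedArea(ACB) = 15]
   → A = (5, 1)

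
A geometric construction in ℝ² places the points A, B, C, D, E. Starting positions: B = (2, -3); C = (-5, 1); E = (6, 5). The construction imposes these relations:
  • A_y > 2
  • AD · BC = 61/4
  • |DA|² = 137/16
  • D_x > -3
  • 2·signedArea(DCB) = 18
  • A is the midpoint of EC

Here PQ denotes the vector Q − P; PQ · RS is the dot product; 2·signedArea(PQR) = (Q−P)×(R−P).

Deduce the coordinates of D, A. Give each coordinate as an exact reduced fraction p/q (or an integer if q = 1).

1. A_x = 1/2  [A is the midpoint of EC]
2. A_y = 3  [A is the midpoint of EC]
   → A = (1/2, 3)
3. D_x = -9/4  [2·signedArea(DCB) = 18 ∩ AD · BC = 61/4]
4. D_y = 2  [2·signedArea(DCB) = 18 ∩ AD · BC = 61/4]
   → D = (-9/4, 2)

A = (1/2, 3)
D = (-9/4, 2)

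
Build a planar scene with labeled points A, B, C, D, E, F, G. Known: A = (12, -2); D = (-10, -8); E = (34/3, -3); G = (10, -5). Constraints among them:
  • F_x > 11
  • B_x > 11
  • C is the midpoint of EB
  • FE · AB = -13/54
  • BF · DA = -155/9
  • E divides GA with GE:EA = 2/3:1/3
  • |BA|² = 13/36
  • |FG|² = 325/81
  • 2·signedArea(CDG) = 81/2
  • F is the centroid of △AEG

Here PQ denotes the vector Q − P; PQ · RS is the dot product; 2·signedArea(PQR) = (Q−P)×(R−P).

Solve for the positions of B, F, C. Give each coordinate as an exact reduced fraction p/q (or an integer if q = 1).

B = (35/3, -5/2)
C = (23/2, -11/4)
F = (100/9, -10/3)

1. F_x = 100/9  [F is the centroid of △AEG]
2. F_y = -10/3  [F is the centroid of △AEG]
   → F = (100/9, -10/3)
3. B_x = 35/3  [BF · DA = -155/9 ∩ FE · AB = -13/54]
4. B_y = -5/2  [BF · DA = -155/9 ∩ FE · AB = -13/54]
   → B = (35/3, -5/2)
5. C_x = 23/2  [C is the midpoint of EB]
6. C_y = -11/4  [C is the midpoint of EB]
   → C = (23/2, -11/4)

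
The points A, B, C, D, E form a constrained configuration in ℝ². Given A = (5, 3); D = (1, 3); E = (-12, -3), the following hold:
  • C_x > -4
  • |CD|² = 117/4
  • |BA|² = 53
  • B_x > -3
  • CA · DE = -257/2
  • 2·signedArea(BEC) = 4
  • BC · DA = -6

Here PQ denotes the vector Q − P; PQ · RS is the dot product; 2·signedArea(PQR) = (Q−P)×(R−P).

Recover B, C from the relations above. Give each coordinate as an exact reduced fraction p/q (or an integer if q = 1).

1. C_x = -7/2  [line 13·x + 6·y + 91/2 = 0 ∩ |CD|² = 117/4]
2. C_y = 0  [line 13·x + 6·y + 91/2 = 0 ∩ |CD|² = 117/4]
   → C = (-7/2, 0)
3. B_x = -2  [2·signedArea(BEC) = 4 ∩ BC · DA = -6]
4. B_y = 1  [2·signedArea(BEC) = 4 ∩ BC · DA = -6]
   → B = (-2, 1)

B = (-2, 1)
C = (-7/2, 0)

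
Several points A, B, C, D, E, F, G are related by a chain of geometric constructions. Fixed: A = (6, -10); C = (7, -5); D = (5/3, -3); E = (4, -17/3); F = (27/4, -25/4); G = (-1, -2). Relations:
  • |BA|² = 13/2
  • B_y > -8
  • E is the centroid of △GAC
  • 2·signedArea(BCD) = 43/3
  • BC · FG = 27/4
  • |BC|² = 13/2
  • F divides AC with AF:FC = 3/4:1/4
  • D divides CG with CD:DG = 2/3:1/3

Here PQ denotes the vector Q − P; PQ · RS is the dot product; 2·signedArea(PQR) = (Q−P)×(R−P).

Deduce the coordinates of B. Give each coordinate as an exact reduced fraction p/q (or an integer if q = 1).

1. B_x = 13/2  [BC · FG = 27/4 ∩ 2·signedArea(BCD) = 43/3]
2. B_y = -15/2  [BC · FG = 27/4 ∩ 2·signedArea(BCD) = 43/3]
   → B = (13/2, -15/2)

B = (13/2, -15/2)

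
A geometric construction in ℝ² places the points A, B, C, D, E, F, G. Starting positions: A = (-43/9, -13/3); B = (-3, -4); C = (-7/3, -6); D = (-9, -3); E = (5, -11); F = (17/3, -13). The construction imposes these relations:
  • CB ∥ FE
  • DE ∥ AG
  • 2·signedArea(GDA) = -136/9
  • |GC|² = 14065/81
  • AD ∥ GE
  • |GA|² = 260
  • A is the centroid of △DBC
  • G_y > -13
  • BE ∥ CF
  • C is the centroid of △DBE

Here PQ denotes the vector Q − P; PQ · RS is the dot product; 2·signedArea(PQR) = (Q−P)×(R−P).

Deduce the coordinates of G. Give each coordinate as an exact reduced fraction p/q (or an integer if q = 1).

1. G_x = 83/9  [AD ∥ GE ∩ DE ∥ AG]
2. G_y = -37/3  [AD ∥ GE ∩ DE ∥ AG]
   → G = (83/9, -37/3)

G = (83/9, -37/3)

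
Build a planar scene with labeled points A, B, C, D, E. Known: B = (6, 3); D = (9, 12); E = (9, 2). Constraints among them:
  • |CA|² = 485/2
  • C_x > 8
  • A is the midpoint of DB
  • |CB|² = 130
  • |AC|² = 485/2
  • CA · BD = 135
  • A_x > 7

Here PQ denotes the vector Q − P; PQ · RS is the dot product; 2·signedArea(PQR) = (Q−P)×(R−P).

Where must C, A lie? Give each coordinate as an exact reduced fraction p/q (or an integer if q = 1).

A = (15/2, 15/2)
C = (9, -8)

1. A_x = 15/2  [A is the midpoint of DB]
2. A_y = 15/2  [A is the midpoint of DB]
   → A = (15/2, 15/2)
3. C_x = 9  [line -3·x + -9·y + -45 = 0 ∩ |CB|² = 130]
4. C_y = -8  [line -3·x + -9·y + -45 = 0 ∩ |CB|² = 130]
   → C = (9, -8)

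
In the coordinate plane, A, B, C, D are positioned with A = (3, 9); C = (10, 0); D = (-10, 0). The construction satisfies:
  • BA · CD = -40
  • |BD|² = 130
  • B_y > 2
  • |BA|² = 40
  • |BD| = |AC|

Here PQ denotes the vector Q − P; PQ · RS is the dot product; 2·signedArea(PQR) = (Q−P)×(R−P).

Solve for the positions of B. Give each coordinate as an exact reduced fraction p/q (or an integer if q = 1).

B = (1, 3)

1. B_x = 1  [BA · CD = -40]
2. B_y = 3  [|BD|² = 130]
   → B = (1, 3)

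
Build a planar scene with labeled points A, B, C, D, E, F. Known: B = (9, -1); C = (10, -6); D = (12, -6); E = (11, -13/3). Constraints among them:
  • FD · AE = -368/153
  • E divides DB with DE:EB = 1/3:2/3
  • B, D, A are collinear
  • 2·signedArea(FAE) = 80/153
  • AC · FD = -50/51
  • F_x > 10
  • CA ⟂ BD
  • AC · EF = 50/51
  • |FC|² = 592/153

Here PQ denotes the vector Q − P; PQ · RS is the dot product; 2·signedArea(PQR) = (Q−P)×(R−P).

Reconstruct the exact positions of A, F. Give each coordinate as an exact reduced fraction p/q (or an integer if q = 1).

1. A_x = 195/17  [B, D, A are collinear ∩ CA ⟂ BD]
2. A_y = -87/17  [B, D, A are collinear ∩ CA ⟂ BD]
   → A = (195/17, -87/17)
3. F_x = 518/51  [FD · AE = -368/153 ∩ AC · FD = -50/51]
4. F_y = -206/51  [FD · AE = -368/153 ∩ AC · FD = -50/51]
   → F = (518/51, -206/51)

A = (195/17, -87/17)
F = (518/51, -206/51)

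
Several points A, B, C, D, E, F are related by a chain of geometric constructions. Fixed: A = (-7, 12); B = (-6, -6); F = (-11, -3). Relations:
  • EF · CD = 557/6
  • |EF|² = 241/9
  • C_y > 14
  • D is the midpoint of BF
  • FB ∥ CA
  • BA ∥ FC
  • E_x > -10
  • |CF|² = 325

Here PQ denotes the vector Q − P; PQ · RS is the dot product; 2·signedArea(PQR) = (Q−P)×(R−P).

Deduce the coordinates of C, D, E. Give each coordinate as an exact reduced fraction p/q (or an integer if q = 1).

1. C_x = -12  [FB ∥ CA ∩ BA ∥ FC]
2. C_y = 15  [FB ∥ CA ∩ BA ∥ FC]
   → C = (-12, 15)
3. D_x = -17/2  [D is the midpoint of BF]
4. D_y = -9/2  [D is the midpoint of BF]
   → D = (-17/2, -9/2)
5. E_x = -29/3  [line -7/2·x + 39/2·y + -437/6 = 0 ∩ |EF|² = 241/9]
6. E_y = 2  [line -7/2·x + 39/2·y + -437/6 = 0 ∩ |EF|² = 241/9]
   → E = (-29/3, 2)

C = (-12, 15)
D = (-17/2, -9/2)
E = (-29/3, 2)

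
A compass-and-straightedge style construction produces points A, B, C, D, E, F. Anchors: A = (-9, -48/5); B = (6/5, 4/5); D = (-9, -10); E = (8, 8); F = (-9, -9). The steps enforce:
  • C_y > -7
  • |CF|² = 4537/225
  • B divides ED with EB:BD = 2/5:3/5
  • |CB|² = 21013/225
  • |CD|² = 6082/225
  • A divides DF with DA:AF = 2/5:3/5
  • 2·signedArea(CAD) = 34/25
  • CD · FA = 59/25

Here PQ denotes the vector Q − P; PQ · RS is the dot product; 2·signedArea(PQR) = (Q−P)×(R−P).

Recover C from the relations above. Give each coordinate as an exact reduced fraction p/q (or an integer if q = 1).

C = (-28/5, -91/15)

1. C_x = -28/5  [2·signedArea(CAD) = 34/25 ∩ CD · FA = 59/25]
2. C_y = -91/15  [2·signedArea(CAD) = 34/25 ∩ CD · FA = 59/25]
   → C = (-28/5, -91/15)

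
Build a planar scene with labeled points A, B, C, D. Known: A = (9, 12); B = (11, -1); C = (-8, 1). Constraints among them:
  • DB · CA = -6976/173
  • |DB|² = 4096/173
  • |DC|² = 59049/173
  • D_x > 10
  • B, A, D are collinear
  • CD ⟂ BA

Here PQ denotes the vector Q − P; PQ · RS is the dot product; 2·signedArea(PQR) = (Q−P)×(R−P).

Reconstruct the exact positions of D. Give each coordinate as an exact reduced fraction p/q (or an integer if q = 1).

D = (1775/173, 659/173)

1. D_x = 1775/173  [B, A, D are collinear ∩ CD ⟂ BA]
2. D_y = 659/173  [B, A, D are collinear ∩ CD ⟂ BA]
   → D = (1775/173, 659/173)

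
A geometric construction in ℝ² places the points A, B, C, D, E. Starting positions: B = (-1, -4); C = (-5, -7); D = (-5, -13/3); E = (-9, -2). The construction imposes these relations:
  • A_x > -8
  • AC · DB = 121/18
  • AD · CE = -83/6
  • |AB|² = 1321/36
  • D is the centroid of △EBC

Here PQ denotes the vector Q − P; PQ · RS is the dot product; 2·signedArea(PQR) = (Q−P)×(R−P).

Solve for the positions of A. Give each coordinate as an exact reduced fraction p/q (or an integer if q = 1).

A = (-7, -19/6)

1. A_x = -7  [AD · CE = -83/6 ∩ AC · DB = 121/18]
2. A_y = -19/6  [AD · CE = -83/6 ∩ AC · DB = 121/18]
   → A = (-7, -19/6)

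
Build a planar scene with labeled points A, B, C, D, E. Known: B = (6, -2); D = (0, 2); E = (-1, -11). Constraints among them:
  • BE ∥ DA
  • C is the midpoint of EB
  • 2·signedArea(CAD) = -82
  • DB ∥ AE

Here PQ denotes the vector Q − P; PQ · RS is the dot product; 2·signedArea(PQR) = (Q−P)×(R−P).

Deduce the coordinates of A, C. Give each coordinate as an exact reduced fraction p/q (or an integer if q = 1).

1. A_x = -7  [DB ∥ AE ∩ BE ∥ DA]
2. A_y = -7  [DB ∥ AE ∩ BE ∥ DA]
   → A = (-7, -7)
3. C_x = 5/2  [C is the midpoint of EB]
4. C_y = -13/2  [C is the midpoint of EB]
   → C = (5/2, -13/2)

A = (-7, -7)
C = (5/2, -13/2)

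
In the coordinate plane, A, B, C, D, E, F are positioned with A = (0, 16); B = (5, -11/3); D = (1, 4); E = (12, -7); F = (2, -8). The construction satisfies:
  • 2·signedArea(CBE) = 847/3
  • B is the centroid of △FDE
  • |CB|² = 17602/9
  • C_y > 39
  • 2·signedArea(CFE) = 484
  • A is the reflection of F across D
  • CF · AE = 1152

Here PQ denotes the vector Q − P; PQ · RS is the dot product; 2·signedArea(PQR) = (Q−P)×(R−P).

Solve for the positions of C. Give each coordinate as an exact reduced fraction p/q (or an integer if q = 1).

C = (-2, 40)

1. C_x = -2  [2·signedArea(CBE) = 847/3 ∩ CF · AE = 1152]
2. C_y = 40  [2·signedArea(CBE) = 847/3 ∩ CF · AE = 1152]
   → C = (-2, 40)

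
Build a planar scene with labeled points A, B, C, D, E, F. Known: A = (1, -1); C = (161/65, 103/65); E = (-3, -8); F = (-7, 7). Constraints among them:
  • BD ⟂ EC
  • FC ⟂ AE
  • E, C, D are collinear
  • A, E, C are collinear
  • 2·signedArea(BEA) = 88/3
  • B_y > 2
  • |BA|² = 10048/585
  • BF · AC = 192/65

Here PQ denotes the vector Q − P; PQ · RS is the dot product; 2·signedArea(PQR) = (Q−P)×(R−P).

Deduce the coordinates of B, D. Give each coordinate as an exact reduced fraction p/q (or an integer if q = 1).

B = (-229/195, 493/195)
D = (129/65, 47/65)

1. B_x = -229/195  [BF · AC = 192/65 ∩ 2·signedArea(BEA) = 88/3]
2. B_y = 493/195  [BF · AC = 192/65 ∩ 2·signedArea(BEA) = 88/3]
   → B = (-229/195, 493/195)
3. D_x = 129/65  [E, C, D are collinear ∩ BD ⟂ EC]
4. D_y = 47/65  [E, C, D are collinear ∩ BD ⟂ EC]
   → D = (129/65, 47/65)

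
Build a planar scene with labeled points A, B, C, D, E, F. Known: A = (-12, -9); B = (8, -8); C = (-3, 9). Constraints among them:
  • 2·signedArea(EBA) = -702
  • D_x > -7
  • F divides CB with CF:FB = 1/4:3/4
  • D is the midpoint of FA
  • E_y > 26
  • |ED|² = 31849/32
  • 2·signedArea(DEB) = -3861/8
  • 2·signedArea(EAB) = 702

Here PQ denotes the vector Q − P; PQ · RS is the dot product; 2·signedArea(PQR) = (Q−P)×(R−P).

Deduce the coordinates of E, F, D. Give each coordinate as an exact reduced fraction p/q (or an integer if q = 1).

D = (-49/8, -17/8)
E = (6, 27)
F = (-1/4, 19/4)

1. F_x = -1/4  [F divides CB with CF:FB = 1/4:3/4]
2. F_y = 19/4  [F divides CB with CF:FB = 1/4:3/4]
   → F = (-1/4, 19/4)
3. D_x = -49/8  [D is the midpoint of FA]
4. D_y = -17/8  [D is the midpoint of FA]
   → D = (-49/8, -17/8)
5. E_x = 6  [2·signedArea(EBA) = -702 ∩ 2·signedArea(DEB) = -3861/8]
6. E_y = 27  [2·signedArea(EBA) = -702 ∩ 2·signedArea(DEB) = -3861/8]
   → E = (6, 27)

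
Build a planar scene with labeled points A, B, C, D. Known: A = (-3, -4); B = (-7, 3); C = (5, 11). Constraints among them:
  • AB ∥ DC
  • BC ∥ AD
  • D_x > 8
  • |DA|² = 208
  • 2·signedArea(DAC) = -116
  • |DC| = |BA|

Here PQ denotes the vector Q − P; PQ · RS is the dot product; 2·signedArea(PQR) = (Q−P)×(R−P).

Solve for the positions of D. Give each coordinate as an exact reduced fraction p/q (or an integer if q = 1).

D = (9, 4)

1. D_x = 9  [AB ∥ DC ∩ BC ∥ AD]
2. D_y = 4  [AB ∥ DC ∩ BC ∥ AD]
   → D = (9, 4)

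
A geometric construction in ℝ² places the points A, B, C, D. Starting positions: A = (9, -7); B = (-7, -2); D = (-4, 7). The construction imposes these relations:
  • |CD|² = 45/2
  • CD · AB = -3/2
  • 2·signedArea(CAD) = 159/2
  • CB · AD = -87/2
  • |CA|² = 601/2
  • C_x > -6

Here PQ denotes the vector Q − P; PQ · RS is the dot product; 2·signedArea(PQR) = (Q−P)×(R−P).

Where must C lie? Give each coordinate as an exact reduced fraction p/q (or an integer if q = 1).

1. C_x = -11/2  [CB · AD = -87/2 ∩ 2·signedArea(CAD) = 159/2]
2. C_y = 5/2  [CB · AD = -87/2 ∩ 2·signedArea(CAD) = 159/2]
   → C = (-11/2, 5/2)

C = (-11/2, 5/2)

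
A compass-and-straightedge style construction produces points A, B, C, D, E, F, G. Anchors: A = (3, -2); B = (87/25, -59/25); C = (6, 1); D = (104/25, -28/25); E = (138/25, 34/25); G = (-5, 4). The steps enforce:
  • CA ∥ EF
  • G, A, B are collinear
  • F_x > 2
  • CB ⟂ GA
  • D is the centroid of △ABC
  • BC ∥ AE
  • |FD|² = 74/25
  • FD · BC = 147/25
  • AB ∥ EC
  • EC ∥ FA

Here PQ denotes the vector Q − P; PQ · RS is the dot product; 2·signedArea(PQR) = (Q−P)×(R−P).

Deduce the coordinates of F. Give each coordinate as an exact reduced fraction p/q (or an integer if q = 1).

1. F_x = 63/25  [EC ∥ FA ∩ CA ∥ EF]
2. F_y = -41/25  [EC ∥ FA ∩ CA ∥ EF]
   → F = (63/25, -41/25)

F = (63/25, -41/25)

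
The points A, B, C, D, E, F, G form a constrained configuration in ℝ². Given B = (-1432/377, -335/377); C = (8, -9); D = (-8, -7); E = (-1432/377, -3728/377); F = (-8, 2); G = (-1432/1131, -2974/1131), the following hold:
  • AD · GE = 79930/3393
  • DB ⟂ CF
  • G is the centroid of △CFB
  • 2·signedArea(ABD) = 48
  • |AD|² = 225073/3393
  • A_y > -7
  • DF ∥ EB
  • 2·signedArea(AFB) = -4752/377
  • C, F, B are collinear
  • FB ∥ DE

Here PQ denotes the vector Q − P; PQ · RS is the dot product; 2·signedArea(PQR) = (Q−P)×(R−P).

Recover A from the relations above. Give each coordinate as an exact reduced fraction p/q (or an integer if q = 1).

1. A_x = 152/1131  [2·signedArea(ABD) = 48 ∩ 2·signedArea(AFB) = -4752/377]
2. A_y = -7456/1131  [2·signedArea(ABD) = 48 ∩ 2·signedArea(AFB) = -4752/377]
   → A = (152/1131, -7456/1131)

A = (152/1131, -7456/1131)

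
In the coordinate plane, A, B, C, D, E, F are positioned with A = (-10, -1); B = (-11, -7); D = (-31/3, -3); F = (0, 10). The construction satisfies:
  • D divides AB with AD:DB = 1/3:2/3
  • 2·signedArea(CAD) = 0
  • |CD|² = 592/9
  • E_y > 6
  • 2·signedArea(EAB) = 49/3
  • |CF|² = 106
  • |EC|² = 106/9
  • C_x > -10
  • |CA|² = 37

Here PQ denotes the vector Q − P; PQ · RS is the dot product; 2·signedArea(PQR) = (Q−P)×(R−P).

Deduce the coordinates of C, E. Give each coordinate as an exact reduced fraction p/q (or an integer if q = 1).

1. C_x = -9  [line 2·x + -1/3·y + 59/3 = 0 ∩ |CD|² = 592/9]
2. C_y = 5  [line 2·x + -1/3·y + 59/3 = 0 ∩ |CD|² = 592/9]
   → C = (-9, 5)
3. E_x = -6  [line 6·x + -1·y + 128/3 = 0 ∩ |EC|² = 106/9]
4. E_y = 20/3  [line 6·x + -1·y + 128/3 = 0 ∩ |EC|² = 106/9]
   → E = (-6, 20/3)

C = (-9, 5)
E = (-6, 20/3)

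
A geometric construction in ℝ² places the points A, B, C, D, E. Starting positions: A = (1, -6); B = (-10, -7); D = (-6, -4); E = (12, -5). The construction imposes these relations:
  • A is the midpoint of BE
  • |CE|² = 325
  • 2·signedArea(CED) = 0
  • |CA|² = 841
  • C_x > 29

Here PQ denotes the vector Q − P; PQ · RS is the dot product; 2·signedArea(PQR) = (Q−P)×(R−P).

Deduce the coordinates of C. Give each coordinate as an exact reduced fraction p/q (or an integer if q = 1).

C = (30, -6)

1. C_x = 30  [line -1·x + -18·y + -78 = 0 ∩ |CE|² = 325]
2. C_y = -6  [line -1·x + -18·y + -78 = 0 ∩ |CE|² = 325]
   → C = (30, -6)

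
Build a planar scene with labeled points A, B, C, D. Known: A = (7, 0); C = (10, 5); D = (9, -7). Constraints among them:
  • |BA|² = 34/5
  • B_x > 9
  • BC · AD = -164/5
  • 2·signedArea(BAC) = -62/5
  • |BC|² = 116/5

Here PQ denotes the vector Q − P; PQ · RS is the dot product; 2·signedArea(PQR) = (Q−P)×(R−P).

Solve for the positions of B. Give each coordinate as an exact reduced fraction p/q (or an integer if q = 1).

B = (48/5, 1/5)

1. B_x = 48/5  [BC · AD = -164/5 ∩ 2·signedArea(BAC) = -62/5]
2. B_y = 1/5  [BC · AD = -164/5 ∩ 2·signedArea(BAC) = -62/5]
   → B = (48/5, 1/5)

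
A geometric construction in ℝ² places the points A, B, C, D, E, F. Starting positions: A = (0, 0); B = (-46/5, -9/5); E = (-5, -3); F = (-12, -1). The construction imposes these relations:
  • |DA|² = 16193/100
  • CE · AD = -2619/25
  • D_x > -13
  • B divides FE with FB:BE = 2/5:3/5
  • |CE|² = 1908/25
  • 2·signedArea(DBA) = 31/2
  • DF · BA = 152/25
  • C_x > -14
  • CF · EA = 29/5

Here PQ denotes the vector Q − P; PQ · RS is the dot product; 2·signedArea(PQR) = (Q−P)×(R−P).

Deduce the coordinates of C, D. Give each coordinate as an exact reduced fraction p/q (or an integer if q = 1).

1. D_x = -127/10  [2·signedArea(DBA) = 31/2 ∩ DF · BA = 152/25]
2. D_y = -4/5  [2·signedArea(DBA) = 31/2 ∩ DF · BA = 152/25]
   → D = (-127/10, -4/5)
3. C_x = -67/5  [CE · AD = -2619/25 ∩ CF · EA = 29/5]
4. C_y = -3/5  [CE · AD = -2619/25 ∩ CF · EA = 29/5]
   → C = (-67/5, -3/5)

C = (-67/5, -3/5)
D = (-127/10, -4/5)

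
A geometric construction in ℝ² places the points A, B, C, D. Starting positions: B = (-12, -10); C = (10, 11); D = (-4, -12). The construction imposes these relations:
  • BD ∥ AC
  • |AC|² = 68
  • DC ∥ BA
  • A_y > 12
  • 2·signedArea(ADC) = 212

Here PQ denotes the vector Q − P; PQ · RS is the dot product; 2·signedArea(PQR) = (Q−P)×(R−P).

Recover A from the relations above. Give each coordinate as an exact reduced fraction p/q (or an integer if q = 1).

1. A_x = 2  [BD ∥ AC ∩ DC ∥ BA]
2. A_y = 13  [BD ∥ AC ∩ DC ∥ BA]
   → A = (2, 13)

A = (2, 13)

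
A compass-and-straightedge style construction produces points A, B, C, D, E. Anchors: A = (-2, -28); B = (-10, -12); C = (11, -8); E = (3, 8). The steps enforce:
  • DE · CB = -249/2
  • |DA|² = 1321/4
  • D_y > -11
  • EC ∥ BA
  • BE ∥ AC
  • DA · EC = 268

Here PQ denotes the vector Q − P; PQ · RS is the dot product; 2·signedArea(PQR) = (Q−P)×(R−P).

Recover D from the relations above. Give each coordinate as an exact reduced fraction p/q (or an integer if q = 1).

D = (1/2, -10)

1. D_x = 1/2  [DA · EC = 268 ∩ DE · CB = -249/2]
2. D_y = -10  [DA · EC = 268 ∩ DE · CB = -249/2]
   → D = (1/2, -10)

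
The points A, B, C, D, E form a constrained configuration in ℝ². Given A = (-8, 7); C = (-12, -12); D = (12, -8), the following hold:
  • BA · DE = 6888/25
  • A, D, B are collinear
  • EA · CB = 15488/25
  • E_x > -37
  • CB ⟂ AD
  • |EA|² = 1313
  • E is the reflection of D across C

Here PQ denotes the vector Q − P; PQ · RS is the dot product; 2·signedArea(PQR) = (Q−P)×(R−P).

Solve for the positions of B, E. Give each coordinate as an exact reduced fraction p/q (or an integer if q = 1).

1. B_x = -36/25  [A, D, B are collinear ∩ CB ⟂ AD]
2. B_y = 52/25  [A, D, B are collinear ∩ CB ⟂ AD]
   → B = (-36/25, 52/25)
3. E_x = -36  [E is the reflection of D across C]
4. E_y = -16  [E is the reflection of D across C]
   → E = (-36, -16)

B = (-36/25, 52/25)
E = (-36, -16)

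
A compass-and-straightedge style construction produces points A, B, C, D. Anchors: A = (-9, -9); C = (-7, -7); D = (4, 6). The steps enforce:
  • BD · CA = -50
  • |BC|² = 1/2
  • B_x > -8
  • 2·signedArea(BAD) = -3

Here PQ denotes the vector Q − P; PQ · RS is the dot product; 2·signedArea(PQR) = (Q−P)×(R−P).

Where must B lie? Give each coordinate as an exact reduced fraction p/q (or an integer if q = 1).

1. B_x = -15/2  [2·signedArea(BAD) = -3 ∩ BD · CA = -50]
2. B_y = -15/2  [2·signedArea(BAD) = -3 ∩ BD · CA = -50]
   → B = (-15/2, -15/2)

B = (-15/2, -15/2)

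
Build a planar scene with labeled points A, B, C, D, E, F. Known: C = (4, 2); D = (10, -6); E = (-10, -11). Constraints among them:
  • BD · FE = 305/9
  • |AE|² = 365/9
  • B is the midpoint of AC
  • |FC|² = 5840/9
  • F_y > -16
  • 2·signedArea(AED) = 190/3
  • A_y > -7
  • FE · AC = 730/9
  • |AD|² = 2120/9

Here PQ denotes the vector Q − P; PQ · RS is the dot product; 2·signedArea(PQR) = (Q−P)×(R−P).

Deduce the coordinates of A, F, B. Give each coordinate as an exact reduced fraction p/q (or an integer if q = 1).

A = (-16/3, -20/3)
B = (-2/3, -7/3)
F = (-44/3, -46/3)

1. A_x = -16/3  [line -5·x + 20·y + 320/3 = 0 ∩ |AE|² = 365/9]
2. A_y = -20/3  [line -5·x + 20·y + 320/3 = 0 ∩ |AE|² = 365/9]
   → A = (-16/3, -20/3)
3. F_x = -44/3  [line -28/3·x + -26/3·y + -2428/9 = 0 ∩ |FC|² = 5840/9]
4. F_y = -46/3  [line -28/3·x + -26/3·y + -2428/9 = 0 ∩ |FC|² = 5840/9]
   → F = (-44/3, -46/3)
5. B_x = -2/3  [B is the midpoint of AC]
6. B_y = -7/3  [B is the midpoint of AC]
   → B = (-2/3, -7/3)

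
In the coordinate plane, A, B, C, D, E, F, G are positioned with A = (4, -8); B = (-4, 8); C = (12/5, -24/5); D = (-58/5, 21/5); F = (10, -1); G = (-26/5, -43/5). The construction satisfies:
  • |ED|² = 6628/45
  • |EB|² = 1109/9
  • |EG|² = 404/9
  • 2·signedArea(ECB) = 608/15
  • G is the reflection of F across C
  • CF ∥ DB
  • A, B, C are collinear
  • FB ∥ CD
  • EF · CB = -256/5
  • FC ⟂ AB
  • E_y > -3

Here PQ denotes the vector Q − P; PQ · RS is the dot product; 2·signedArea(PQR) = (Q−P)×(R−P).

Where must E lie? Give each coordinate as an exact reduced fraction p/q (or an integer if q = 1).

1. E_x = -26/15  [EF · CB = -256/5 ∩ 2·signedArea(ECB) = 608/15]
2. E_y = -43/15  [EF · CB = -256/5 ∩ 2·signedArea(ECB) = 608/15]
   → E = (-26/15, -43/15)

E = (-26/15, -43/15)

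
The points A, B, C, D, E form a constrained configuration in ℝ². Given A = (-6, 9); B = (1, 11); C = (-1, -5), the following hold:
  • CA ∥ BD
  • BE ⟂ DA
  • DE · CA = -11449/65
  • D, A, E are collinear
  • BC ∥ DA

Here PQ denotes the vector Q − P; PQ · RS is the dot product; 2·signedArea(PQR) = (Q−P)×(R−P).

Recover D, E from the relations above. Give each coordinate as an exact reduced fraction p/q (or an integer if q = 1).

1. D_x = -4  [BC ∥ DA ∩ CA ∥ BD]
2. D_y = 25  [BC ∥ DA ∩ CA ∥ BD]
   → D = (-4, 25)
3. E_x = -367/65  [D, A, E are collinear ∩ BE ⟂ DA]
4. E_y = 769/65  [D, A, E are collinear ∩ BE ⟂ DA]
   → E = (-367/65, 769/65)

D = (-4, 25)
E = (-367/65, 769/65)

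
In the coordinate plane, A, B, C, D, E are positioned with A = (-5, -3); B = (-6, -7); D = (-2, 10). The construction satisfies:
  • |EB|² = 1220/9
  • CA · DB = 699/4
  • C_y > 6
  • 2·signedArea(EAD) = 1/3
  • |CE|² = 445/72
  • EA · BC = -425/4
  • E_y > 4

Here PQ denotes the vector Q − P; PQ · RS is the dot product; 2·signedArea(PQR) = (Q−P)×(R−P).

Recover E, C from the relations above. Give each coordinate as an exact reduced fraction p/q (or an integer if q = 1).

1. E_x = -10/3  [line -13·x + 3·y + -169/3 = 0 ∩ |EB|² = 1220/9]
2. E_y = 13/3  [line -13·x + 3·y + -169/3 = 0 ∩ |EB|² = 1220/9]
   → E = (-10/3, 13/3)
3. C_x = -11/4  [CA · DB = 699/4 ∩ EA · BC = -425/4]
4. C_y = 27/4  [CA · DB = 699/4 ∩ EA · BC = -425/4]
   → C = (-11/4, 27/4)

C = (-11/4, 27/4)
E = (-10/3, 13/3)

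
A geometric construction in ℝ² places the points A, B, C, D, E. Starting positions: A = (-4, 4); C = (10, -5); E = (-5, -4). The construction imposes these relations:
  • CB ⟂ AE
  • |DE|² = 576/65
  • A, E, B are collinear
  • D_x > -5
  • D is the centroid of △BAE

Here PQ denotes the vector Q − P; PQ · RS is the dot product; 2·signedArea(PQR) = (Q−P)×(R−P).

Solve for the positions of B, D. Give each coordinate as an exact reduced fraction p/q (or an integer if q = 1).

B = (-318/65, -204/65)
D = (-301/65, -68/65)

1. B_x = -318/65  [A, E, B are collinear ∩ CB ⟂ AE]
2. B_y = -204/65  [A, E, B are collinear ∩ CB ⟂ AE]
   → B = (-318/65, -204/65)
3. D_x = -301/65  [D is the centroid of △BAE]
4. D_y = -68/65  [D is the centroid of △BAE]
   → D = (-301/65, -68/65)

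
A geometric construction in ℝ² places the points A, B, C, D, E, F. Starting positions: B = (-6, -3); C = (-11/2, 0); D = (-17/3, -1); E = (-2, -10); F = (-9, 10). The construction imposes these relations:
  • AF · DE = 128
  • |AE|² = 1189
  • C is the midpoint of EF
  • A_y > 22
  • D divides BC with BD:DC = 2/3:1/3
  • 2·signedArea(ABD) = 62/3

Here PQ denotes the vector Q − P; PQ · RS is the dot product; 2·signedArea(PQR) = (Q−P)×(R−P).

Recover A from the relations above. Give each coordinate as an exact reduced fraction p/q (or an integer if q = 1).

A = (-12, 23)

1. A_x = -12  [2·signedArea(ABD) = 62/3 ∩ AF · DE = 128]
2. A_y = 23  [2·signedArea(ABD) = 62/3 ∩ AF · DE = 128]
   → A = (-12, 23)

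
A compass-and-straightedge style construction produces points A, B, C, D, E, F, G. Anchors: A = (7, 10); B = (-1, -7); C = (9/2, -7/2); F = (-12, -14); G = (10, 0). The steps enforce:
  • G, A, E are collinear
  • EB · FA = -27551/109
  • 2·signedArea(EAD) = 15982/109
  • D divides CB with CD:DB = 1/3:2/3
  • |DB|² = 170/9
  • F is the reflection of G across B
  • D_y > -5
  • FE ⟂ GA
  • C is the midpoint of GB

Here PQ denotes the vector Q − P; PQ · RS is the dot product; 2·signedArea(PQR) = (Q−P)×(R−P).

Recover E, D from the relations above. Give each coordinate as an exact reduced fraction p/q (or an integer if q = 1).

D = (8/3, -14/3)
E = (1312/109, -740/109)

1. E_x = 1312/109  [G, A, E are collinear ∩ FE ⟂ GA]
2. E_y = -740/109  [G, A, E are collinear ∩ FE ⟂ GA]
   → E = (1312/109, -740/109)
3. D_x = 8/3  [D divides CB with CD:DB = 1/3:2/3]
4. D_y = -14/3  [D divides CB with CD:DB = 1/3:2/3]
   → D = (8/3, -14/3)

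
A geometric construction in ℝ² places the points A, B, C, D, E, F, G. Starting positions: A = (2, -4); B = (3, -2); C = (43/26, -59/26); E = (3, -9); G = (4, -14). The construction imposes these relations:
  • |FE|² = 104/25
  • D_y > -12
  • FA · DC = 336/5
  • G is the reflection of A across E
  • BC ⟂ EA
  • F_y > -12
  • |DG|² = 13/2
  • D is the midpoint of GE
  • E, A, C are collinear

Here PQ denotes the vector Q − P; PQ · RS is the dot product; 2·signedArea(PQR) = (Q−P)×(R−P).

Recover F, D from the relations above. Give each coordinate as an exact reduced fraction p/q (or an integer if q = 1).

1. D_x = 7/2  [D is the midpoint of GE]
2. D_y = -23/2  [D is the midpoint of GE]
   → D = (7/2, -23/2)
3. F_x = 17/5  [line 24/13·x + -120/13·y + -7008/65 = 0 ∩ |FE|² = 104/25]
4. F_y = -11  [line 24/13·x + -120/13·y + -7008/65 = 0 ∩ |FE|² = 104/25]
   → F = (17/5, -11)

D = (7/2, -23/2)
F = (17/5, -11)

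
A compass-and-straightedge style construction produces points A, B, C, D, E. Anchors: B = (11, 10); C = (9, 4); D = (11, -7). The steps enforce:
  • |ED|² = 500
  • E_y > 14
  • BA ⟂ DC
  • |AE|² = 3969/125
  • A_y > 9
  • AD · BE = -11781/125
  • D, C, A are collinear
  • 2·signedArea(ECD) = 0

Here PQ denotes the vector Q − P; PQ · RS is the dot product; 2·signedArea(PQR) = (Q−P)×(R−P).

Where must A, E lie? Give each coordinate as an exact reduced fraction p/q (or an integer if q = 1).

1. A_x = 1001/125  [D, C, A are collinear ∩ BA ⟂ DC]
2. A_y = 1182/125  [D, C, A are collinear ∩ BA ⟂ DC]
   → A = (1001/125, 1182/125)
3. E_x = 7  [2·signedArea(ECD) = 0 ∩ AD · BE = -11781/125]
4. E_y = 15  [2·signedArea(ECD) = 0 ∩ AD · BE = -11781/125]
   → E = (7, 15)

A = (1001/125, 1182/125)
E = (7, 15)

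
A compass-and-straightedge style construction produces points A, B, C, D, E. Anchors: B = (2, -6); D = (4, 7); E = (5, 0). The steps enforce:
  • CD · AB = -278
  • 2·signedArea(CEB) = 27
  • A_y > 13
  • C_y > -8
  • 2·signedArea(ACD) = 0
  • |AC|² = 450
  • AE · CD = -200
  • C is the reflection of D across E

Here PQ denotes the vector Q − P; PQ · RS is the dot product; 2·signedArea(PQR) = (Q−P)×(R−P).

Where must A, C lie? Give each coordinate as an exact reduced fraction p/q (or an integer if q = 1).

1. C_x = 6  [C is the reflection of D across E]
2. C_y = -7  [C is the reflection of D across E]
   → C = (6, -7)
3. A_x = 3  [2·signedArea(ACD) = 0 ∩ AE · CD = -200]
4. A_y = 14  [2·signedArea(ACD) = 0 ∩ AE · CD = -200]
   → A = (3, 14)

A = (3, 14)
C = (6, -7)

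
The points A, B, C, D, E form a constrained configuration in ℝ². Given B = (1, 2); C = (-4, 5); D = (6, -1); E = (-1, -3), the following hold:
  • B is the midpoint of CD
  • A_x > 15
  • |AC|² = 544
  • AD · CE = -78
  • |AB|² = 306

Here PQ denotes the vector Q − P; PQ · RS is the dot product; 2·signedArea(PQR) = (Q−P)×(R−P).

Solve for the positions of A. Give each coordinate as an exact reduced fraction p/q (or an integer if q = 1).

A = (16, -7)

1. A_x = 16  [line -3·x + 8·y + 104 = 0 ∩ |AC|² = 544]
2. A_y = -7  [line -3·x + 8·y + 104 = 0 ∩ |AC|² = 544]
   → A = (16, -7)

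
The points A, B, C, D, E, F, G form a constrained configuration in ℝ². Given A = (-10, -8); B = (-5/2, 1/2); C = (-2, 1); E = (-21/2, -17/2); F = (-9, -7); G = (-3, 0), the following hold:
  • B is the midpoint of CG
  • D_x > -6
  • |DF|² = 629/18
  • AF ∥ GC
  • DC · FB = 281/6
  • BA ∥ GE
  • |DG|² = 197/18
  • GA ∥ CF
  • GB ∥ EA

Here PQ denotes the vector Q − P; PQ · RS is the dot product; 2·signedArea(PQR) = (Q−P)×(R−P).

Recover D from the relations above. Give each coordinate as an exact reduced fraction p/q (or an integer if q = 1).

1. D_x = -31/6  [line -13/2·x + -15/2·y + -157/3 = 0 ∩ |DG|² = 197/18]
2. D_y = -5/2  [line -13/2·x + -15/2·y + -157/3 = 0 ∩ |DG|² = 197/18]
   → D = (-31/6, -5/2)

D = (-31/6, -5/2)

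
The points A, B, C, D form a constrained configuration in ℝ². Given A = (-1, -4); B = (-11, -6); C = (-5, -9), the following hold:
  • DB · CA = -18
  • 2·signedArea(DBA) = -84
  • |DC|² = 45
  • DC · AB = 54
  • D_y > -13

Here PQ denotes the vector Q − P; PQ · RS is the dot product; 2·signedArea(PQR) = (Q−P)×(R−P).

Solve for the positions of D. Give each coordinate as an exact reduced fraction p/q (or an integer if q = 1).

1. D_x = 1  [2·signedArea(DBA) = -84 ∩ DC · AB = 54]
2. D_y = -12  [2·signedArea(DBA) = -84 ∩ DC · AB = 54]
   → D = (1, -12)

D = (1, -12)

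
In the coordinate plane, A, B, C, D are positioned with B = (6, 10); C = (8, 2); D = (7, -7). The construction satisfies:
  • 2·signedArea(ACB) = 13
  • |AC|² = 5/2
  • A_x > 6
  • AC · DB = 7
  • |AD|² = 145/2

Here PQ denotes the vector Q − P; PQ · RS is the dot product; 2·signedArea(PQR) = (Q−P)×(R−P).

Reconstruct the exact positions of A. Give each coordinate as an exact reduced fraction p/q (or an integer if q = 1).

A = (13/2, 3/2)

1. A_x = 13/2  [2·signedArea(ACB) = 13 ∩ AC · DB = 7]
2. A_y = 3/2  [2·signedArea(ACB) = 13 ∩ AC · DB = 7]
   → A = (13/2, 3/2)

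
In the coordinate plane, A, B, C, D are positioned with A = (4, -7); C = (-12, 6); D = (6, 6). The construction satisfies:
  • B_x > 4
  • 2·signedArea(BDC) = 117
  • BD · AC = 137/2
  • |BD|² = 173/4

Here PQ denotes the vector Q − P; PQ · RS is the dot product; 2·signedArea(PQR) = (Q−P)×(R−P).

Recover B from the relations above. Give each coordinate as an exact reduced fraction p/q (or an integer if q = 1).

B = (5, -1/2)

1. B_x = 5  [2·signedArea(BDC) = 117 ∩ BD · AC = 137/2]
2. B_y = -1/2  [2·signedArea(BDC) = 117 ∩ BD · AC = 137/2]
   → B = (5, -1/2)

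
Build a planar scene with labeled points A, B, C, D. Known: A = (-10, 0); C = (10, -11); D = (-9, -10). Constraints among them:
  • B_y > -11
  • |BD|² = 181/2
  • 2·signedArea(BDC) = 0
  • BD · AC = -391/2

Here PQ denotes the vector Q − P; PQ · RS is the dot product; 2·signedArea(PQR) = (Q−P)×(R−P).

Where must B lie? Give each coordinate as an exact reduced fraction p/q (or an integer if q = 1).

B = (1/2, -21/2)

1. B_x = 1/2  [2·signedArea(BDC) = 0 ∩ BD · AC = -391/2]
2. B_y = -21/2  [2·signedArea(BDC) = 0 ∩ BD · AC = -391/2]
   → B = (1/2, -21/2)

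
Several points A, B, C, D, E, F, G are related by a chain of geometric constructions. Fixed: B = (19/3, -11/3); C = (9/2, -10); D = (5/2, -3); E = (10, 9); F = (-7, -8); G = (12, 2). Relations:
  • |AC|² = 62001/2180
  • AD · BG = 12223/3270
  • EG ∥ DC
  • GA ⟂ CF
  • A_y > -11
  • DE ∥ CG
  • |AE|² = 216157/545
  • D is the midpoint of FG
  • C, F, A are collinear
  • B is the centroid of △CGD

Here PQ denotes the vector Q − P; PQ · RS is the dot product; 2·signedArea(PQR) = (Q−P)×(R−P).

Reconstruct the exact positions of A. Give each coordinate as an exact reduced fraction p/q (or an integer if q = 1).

A = (5316/545, -5948/545)

1. A_x = 5316/545  [C, F, A are collinear ∩ GA ⟂ CF]
2. A_y = -5948/545  [C, F, A are collinear ∩ GA ⟂ CF]
   → A = (5316/545, -5948/545)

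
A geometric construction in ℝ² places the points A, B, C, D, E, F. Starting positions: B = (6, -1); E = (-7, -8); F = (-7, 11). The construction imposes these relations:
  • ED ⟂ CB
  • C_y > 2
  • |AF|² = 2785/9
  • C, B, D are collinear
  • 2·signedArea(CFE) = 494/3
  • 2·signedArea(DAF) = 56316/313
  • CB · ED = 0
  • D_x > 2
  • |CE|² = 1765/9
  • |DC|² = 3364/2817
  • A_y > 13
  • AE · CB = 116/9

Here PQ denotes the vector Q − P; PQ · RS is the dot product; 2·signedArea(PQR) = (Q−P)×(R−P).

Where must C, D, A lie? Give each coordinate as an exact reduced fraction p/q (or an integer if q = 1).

1. C_x = 5/3  [2·signedArea(CFE) = 494/3]
2. C_y = 3  [|CE|² = 1765/9]
   → C = (5/3, 3)
3. D_x = 773/313  [CB · ED = 0 ∩ C, B, D are collinear]
4. D_y = 707/313  [CB · ED = 0 ∩ C, B, D are collinear]
   → D = (773/313, 707/313)
5. A_x = 31/3  [AE · CB = 116/9 ∩ 2·signedArea(DAF) = 56316/313]
6. A_y = 14  [AE · CB = 116/9 ∩ 2·signedArea(DAF) = 56316/313]
   → A = (31/3, 14)

A = (31/3, 14)
C = (5/3, 3)
D = (773/313, 707/313)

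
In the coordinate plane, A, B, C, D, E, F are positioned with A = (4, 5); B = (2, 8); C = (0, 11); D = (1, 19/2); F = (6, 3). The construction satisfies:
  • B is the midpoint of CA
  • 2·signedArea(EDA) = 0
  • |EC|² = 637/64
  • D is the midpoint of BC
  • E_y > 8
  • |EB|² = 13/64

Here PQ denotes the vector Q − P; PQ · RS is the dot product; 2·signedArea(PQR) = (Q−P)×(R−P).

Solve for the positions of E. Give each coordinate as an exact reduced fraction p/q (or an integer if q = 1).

E = (7/4, 67/8)

1. E_x = 7/4  [line 9/2·x + 3·y + -33 = 0 ∩ |EB|² = 13/64]
2. E_y = 67/8  [line 9/2·x + 3·y + -33 = 0 ∩ |EB|² = 13/64]
   → E = (7/4, 67/8)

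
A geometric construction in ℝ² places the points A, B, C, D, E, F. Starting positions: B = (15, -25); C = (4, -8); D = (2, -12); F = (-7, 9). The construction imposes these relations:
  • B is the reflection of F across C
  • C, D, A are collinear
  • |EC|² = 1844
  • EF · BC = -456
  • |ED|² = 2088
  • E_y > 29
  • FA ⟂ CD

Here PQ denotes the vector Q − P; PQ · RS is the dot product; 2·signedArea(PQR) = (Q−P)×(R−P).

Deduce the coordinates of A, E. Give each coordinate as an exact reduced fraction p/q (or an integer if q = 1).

A = (43/5, 6/5)
E = (-16, 30)

1. A_x = 43/5  [C, D, A are collinear ∩ FA ⟂ CD]
2. A_y = 6/5  [C, D, A are collinear ∩ FA ⟂ CD]
   → A = (43/5, 6/5)
3. E_x = -16  [line 11·x + -17·y + 686 = 0 ∩ |EC|² = 1844]
4. E_y = 30  [line 11·x + -17·y + 686 = 0 ∩ |EC|² = 1844]
   → E = (-16, 30)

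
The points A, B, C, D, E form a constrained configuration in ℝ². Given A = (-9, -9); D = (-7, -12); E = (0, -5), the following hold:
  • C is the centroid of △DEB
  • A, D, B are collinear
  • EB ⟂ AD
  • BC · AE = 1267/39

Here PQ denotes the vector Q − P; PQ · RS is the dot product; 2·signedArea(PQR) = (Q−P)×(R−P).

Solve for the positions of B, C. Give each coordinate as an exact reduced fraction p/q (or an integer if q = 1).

1. B_x = -105/13  [A, D, B are collinear ∩ EB ⟂ AD]
2. B_y = -135/13  [A, D, B are collinear ∩ EB ⟂ AD]
   → B = (-105/13, -135/13)
3. C_x = -196/39  [C is the centroid of △DEB]
4. C_y = -356/39  [C is the centroid of △DEB]
   → C = (-196/39, -356/39)

B = (-105/13, -135/13)
C = (-196/39, -356/39)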